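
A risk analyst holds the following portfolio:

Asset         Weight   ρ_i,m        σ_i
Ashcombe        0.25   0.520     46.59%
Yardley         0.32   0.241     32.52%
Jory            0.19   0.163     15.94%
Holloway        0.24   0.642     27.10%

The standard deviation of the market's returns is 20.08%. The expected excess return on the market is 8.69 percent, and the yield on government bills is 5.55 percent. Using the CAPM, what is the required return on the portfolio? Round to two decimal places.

β_Ashcombe = 0.520 × 46.59% / 20.08% = 1.2065
β_Yardley = 0.241 × 32.52% / 20.08% = 0.3903
β_Jory = 0.163 × 15.94% / 20.08% = 0.1294
β_Holloway = 0.642 × 27.10% / 20.08% = 0.8664
β_P = Σ w_i β_i = 0.25×1.2065 + 0.32×0.3903 + 0.19×0.1294 + 0.24×0.8664 = 0.6590
E(R_P) = R_f + β_P × MRP = 5.55% + 0.6590 × 8.69% = 11.28%

11.28%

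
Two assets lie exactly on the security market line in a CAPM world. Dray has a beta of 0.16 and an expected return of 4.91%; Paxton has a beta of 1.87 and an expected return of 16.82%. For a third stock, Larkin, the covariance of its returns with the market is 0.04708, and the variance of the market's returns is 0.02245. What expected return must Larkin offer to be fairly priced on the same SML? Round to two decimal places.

18.40%

MRP = (16.82% − 4.91%) / (1.87 − 0.16) = 6.9649%
R_f = 4.91% − 0.16 × 6.9649% = 3.7956%
β_Larkin = Cov / Var(R_m) = 0.04708 / 0.02245 = 2.0971
E(R_Larkin) = R_f + β × MRP = 3.7956% + 2.0971 × 6.9649% = 18.40%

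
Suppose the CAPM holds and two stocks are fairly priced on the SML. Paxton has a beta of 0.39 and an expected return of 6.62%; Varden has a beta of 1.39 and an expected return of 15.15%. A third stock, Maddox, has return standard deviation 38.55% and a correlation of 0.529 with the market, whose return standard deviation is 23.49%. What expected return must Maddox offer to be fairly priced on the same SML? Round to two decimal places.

MRP = (15.15% − 6.62%) / (1.39 − 0.39) = 8.5300%
R_f = 6.62% − 0.39 × 8.5300% = 3.2933%
β_Maddox = ρ·σ_i/σ_m = 0.529 × 38.55 / 23.49 = 0.8682
E(R_Maddox) = R_f + β × MRP = 3.2933% + 0.8682 × 8.5300% = 10.70%

10.70%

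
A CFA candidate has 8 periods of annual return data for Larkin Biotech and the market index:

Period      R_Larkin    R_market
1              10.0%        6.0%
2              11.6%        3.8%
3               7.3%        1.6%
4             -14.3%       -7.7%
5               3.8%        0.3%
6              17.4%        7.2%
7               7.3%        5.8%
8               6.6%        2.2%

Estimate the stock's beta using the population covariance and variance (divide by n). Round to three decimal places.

Mean R_i = (10.0 + 11.6 + 7.3 − 14.3 + 3.8 + 17.4 + 7.3 + 6.6) / 8 = 6.2125%
Mean R_m = (6.0 + 3.8 + 1.6 − 7.7 + 0.3 + 7.2 + 5.8 + 2.2) / 8 = 2.4000%
Σ(R_i − R̄_i)(R_m − R̄_m) = 289.8700  ⇒  Cov = 289.8700 / 8 = 36.2338
Σ(R_m − R̄_m)² = 156.6200  ⇒  Var(R_m) = 156.6200 / 8 = 19.5775
β = Cov / Var(R_m) = 36.2338 / 19.5775 = 1.8508

1.851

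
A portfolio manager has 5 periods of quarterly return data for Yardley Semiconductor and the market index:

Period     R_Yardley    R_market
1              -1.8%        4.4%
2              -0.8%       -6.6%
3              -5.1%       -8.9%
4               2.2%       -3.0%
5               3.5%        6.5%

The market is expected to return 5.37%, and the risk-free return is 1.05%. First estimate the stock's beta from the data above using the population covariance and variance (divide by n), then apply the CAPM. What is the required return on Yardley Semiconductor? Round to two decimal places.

Mean R_i = (-1.8 − 0.8 − 5.1 + 2.2 + 3.5) / 5 = -0.4000%
Mean R_m = (4.4 − 6.6 − 8.9 − 3.0 + 6.5) / 5 = -1.5200%
Σ(R_i − R̄_i)(R_m − R̄_m) = 55.8600  ⇒  Cov = 55.8600 / 5 = 11.1720
Σ(R_m − R̄_m)² = 181.8280  ⇒  Var(R_m) = 181.8280 / 5 = 36.3656
β = Cov / Var(R_m) = 11.1720 / 36.3656 = 0.3072
MRP = 5.37% − 1.05% = 4.32%
E(R) = R_f + β × MRP = 1.05% + 0.3072 × 4.32% = 2.38%

2.38%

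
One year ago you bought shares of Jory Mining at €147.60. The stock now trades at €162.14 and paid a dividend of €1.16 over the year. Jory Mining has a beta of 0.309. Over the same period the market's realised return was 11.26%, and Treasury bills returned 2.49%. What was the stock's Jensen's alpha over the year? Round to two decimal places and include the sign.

+5.44%

Realised HPR = (P1 + D1 − P0) / P0 = (162.14 + 1.16 − 147.60) / 147.60 = 15.70 / 147.60 = 10.6369%
MRP = 11.26% − 2.49% = 8.77%
CAPM required = R_f + β·MRP = 2.49% + 0.309 × 8.77% = 5.19993%
α = realised − required = 10.6369% − 5.19993% = +5.44%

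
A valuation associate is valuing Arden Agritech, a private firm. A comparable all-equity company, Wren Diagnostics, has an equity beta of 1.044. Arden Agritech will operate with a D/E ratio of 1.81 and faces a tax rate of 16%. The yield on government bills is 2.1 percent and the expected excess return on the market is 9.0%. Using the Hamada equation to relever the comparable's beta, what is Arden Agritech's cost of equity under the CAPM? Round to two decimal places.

25.78%

β_L = β_U × [1 + (1 − t)(D/E)] = 1.044 × [1 + (1 − 0.16) × 1.81]
    = 1.044 × [1 + 0.84 × 1.81] = 1.044 × 2.5204 = 2.6313
E(R) = R_f + β_L × MRP = 2.1% + 2.6313 × 9.0% = 25.78%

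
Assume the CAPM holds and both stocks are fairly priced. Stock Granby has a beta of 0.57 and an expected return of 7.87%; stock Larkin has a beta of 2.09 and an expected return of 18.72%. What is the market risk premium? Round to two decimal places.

Both satisfy E(R) = R_f + β·MRP, so the slope of the SML is
MRP = (18.72% − 7.87%) / (2.09 − 0.57) = 10.85% / 1.52 = 7.1382%

7.14%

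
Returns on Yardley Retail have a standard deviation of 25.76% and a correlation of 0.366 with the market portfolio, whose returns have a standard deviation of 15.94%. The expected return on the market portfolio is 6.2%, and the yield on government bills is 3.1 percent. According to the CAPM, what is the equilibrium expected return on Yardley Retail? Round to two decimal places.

β = ρ × σ_i / σ_m = 0.366 × 25.76% / 15.94% = 0.5915
MRP = 6.2% − 3.1% = 3.10%
E(R) = 3.1% + 0.5915 × 3.1% = 4.93%

4.93%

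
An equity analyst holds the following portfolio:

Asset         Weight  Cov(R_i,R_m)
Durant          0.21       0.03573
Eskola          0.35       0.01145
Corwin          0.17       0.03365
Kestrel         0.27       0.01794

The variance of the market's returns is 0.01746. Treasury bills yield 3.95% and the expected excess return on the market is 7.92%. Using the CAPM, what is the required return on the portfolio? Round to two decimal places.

β_Durant = 0.03573 / 0.01746 = 2.0464
β_Eskola = 0.01145 / 0.01746 = 0.6558
β_Corwin = 0.03365 / 0.01746 = 1.9273
β_Kestrel = 0.01794 / 0.01746 = 1.0275
β_P = Σ w_i β_i = 0.21×2.0464 + 0.35×0.6558 + 0.17×1.9273 + 0.27×1.0275 = 1.2643
E(R_P) = R_f + β_P × MRP = 3.95% + 1.2643 × 7.92% = 13.96%

13.96%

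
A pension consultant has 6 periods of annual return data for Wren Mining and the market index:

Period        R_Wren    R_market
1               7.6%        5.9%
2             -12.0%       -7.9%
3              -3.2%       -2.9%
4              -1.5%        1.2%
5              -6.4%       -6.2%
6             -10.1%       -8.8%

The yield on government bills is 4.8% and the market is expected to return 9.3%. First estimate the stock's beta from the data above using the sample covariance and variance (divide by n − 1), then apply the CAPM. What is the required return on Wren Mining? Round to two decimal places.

Mean R_i = (7.6 − 12.0 − 3.2 − 1.5 − 6.4 − 10.1) / 6 = -4.2667%
Mean R_m = (5.9 − 7.9 − 2.9 + 1.2 − 6.2 − 8.8) / 6 = -3.1167%
Σ(R_i − R̄_i)(R_m − R̄_m) = 195.8933  ⇒  Cov = 195.8933 / 5 = 39.1787
Σ(R_m − R̄_m)² = 164.6683  ⇒  Var(R_m) = 164.6683 / 5 = 32.9337
β = Cov / Var(R_m) = 39.1787 / 32.9337 = 1.1896
MRP = 9.3% − 4.8% = 4.50%
E(R) = R_f + β × MRP = 4.8% + 1.1896 × 4.5% = 10.15%

10.15%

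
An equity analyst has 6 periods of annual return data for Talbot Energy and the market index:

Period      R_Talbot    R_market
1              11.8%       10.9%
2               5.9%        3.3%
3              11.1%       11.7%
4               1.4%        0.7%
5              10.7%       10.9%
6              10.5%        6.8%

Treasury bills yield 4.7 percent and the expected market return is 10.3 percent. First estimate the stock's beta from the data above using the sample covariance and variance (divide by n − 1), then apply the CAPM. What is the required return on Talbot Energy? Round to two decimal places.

Mean R_i = (11.8 + 5.9 + 11.1 + 1.4 + 10.7 + 10.5) / 6 = 8.5667%
Mean R_m = (10.9 + 3.3 + 11.7 + 0.7 + 10.9 + 6.8) / 6 = 7.3833%
Σ(R_i − R̄_i)(R_m − R̄_m) = 87.4667  ⇒  Cov = 87.4667 / 5 = 17.4933
Σ(R_m − R̄_m)² = 105.0483  ⇒  Var(R_m) = 105.0483 / 5 = 21.0097
β = Cov / Var(R_m) = 17.4933 / 21.0097 = 0.8326
MRP = 10.3% − 4.7% = 5.60%
E(R) = R_f + β × MRP = 4.7% + 0.8326 × 5.6% = 9.36%

9.36%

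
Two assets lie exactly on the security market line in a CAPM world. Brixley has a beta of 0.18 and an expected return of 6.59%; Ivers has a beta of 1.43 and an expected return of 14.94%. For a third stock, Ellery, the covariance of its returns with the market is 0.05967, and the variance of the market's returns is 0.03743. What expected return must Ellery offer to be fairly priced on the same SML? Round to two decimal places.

MRP = (14.94% − 6.59%) / (1.43 − 0.18) = 6.6800%
R_f = 6.59% − 0.18 × 6.6800% = 5.3876%
β_Ellery = Cov / Var(R_m) = 0.05967 / 0.03743 = 1.5942
E(R_Ellery) = R_f + β × MRP = 5.3876% + 1.5942 × 6.6800% = 16.04%

16.04%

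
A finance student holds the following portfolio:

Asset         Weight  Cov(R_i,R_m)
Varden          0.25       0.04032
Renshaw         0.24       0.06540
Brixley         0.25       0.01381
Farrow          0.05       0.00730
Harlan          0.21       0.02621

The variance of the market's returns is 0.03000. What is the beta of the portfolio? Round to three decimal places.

1.170

β_Varden = 0.04032 / 0.03000 = 1.3440
β_Renshaw = 0.06540 / 0.03000 = 2.1800
β_Brixley = 0.01381 / 0.03000 = 0.4603
β_Farrow = 0.00730 / 0.03000 = 0.2433
β_Harlan = 0.02621 / 0.03000 = 0.8737
β_P = Σ w_i β_i = 0.25×1.3440 + 0.24×2.1800 + 0.25×0.4603 + 0.05×0.2433 + 0.21×0.8737 = 1.1699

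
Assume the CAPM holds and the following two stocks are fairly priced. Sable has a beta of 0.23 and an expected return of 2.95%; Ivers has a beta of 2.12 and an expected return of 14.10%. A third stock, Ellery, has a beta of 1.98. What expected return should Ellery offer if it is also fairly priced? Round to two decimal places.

MRP (SML slope) = (14.10% − 2.95%) / (2.12 − 0.23) = 11.15% / 1.89 = 5.8995%
R_f (intercept) = 2.95% − 0.23 × 5.8995% = 1.5931%
E(R_Ellery) = R_f + β × MRP = 1.5931% + 1.98 × 5.8995% = 13.27%

13.27%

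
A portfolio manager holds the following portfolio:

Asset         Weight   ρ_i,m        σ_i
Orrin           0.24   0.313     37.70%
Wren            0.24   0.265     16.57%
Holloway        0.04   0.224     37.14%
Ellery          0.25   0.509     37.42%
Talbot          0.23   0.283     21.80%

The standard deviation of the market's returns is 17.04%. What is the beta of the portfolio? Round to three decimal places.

β_Orrin = 0.313 × 37.70% / 17.04% = 0.6925
β_Wren = 0.265 × 16.57% / 17.04% = 0.2577
β_Holloway = 0.224 × 37.14% / 17.04% = 0.4882
β_Ellery = 0.509 × 37.42% / 17.04% = 1.1178
β_Talbot = 0.283 × 21.80% / 17.04% = 0.3621
β_P = Σ w_i β_i = 0.24×0.6925 + 0.24×0.2577 + 0.04×0.4882 + 0.25×1.1178 + 0.23×0.3621 = 0.6103

0.610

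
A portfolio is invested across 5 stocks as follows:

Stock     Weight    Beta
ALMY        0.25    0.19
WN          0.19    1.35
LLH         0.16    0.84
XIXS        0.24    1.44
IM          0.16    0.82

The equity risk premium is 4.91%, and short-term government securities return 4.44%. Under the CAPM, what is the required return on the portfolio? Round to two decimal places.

8.93%

β_P = Σ w_i β_i = 0.25×0.19 + 0.19×1.35 + 0.16×0.84 + 0.24×1.44 + 0.16×0.82 = 0.9152
E(R_P) = R_f + β_P × MRP = 4.44% + 0.9152 × 4.91% = 8.93%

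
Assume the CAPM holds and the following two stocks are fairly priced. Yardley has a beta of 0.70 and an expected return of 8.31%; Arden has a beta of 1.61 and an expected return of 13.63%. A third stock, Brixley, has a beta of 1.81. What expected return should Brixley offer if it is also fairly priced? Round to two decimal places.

14.80%

MRP (SML slope) = (13.63% − 8.31%) / (1.61 − 0.70) = 5.32% / 0.91 = 5.8462%
R_f (intercept) = 8.31% − 0.70 × 5.8462% = 4.2177%
E(R_Brixley) = R_f + β × MRP = 4.2177% + 1.81 × 5.8462% = 14.80%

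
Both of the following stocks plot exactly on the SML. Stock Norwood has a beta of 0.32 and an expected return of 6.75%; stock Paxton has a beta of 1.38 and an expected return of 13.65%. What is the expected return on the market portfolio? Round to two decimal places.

11.18%

Both satisfy E(R) = R_f + β·MRP, so the slope of the SML is
MRP = (13.65% − 6.75%) / (1.38 − 0.32) = 6.90% / 1.06 = 6.5094%
R_f = E(R_Norwood) − β_Norwood·MRP = 6.75% − 0.32 × 6.5094% = 4.6670%
E(R_m) = R_f + MRP = 4.6670% + 6.5094% = 11.18%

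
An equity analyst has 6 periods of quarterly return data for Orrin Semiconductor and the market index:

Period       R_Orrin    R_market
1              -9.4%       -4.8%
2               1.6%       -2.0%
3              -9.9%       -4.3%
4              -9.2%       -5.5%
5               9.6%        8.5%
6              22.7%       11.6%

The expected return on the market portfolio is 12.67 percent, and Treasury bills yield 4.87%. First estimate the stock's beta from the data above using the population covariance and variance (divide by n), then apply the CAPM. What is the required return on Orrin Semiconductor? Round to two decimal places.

Mean R_i = (-9.4 + 1.6 − 9.9 − 9.2 + 9.6 + 22.7) / 6 = 0.9000%
Mean R_m = (-4.8 − 2.0 − 4.3 − 5.5 + 8.5 + 11.6) / 6 = 0.5833%
Σ(R_i − R̄_i)(R_m − R̄_m) = 476.8600  ⇒  Cov = 476.8600 / 6 = 79.4767
Σ(R_m − R̄_m)² = 280.5483  ⇒  Var(R_m) = 280.5483 / 6 = 46.7581
β = Cov / Var(R_m) = 79.4767 / 46.7581 = 1.6997
MRP = 12.67% − 4.87% = 7.80%
E(R) = R_f + β × MRP = 4.87% + 1.6997 × 7.80% = 18.13%

18.13%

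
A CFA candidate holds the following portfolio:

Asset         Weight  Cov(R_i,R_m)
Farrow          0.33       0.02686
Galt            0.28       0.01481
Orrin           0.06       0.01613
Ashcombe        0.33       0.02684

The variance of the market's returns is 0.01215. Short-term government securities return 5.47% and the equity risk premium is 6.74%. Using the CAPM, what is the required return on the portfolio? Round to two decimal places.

18.14%

β_Farrow = 0.02686 / 0.01215 = 2.2107
β_Galt = 0.01481 / 0.01215 = 1.2189
β_Orrin = 0.01613 / 0.01215 = 1.3276
β_Ashcombe = 0.02684 / 0.01215 = 2.2091
β_P = Σ w_i β_i = 0.33×2.2107 + 0.28×1.2189 + 0.06×1.3276 + 0.33×2.2091 = 1.8795
E(R_P) = R_f + β_P × MRP = 5.47% + 1.8795 × 6.74% = 18.14%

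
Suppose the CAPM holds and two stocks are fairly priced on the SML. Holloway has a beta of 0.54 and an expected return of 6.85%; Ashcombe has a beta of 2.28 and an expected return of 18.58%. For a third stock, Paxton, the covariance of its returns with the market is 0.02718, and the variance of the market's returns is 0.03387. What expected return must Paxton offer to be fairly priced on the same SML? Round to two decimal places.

MRP = (18.58% − 6.85%) / (2.28 − 0.54) = 6.7414%
R_f = 6.85% − 0.54 × 6.7414% = 3.2096%
β_Paxton = Cov / Var(R_m) = 0.02718 / 0.03387 = 0.8025
E(R_Paxton) = R_f + β × MRP = 3.2096% + 0.8025 × 6.7414% = 8.62%

8.62%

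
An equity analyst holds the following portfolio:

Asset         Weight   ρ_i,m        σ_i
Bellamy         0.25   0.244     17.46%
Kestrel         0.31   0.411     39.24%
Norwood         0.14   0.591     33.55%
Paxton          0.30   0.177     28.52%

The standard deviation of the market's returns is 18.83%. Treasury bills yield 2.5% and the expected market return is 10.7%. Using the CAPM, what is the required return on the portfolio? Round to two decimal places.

7.01%

β_Bellamy = 0.244 × 17.46% / 18.83% = 0.2262
β_Kestrel = 0.411 × 39.24% / 18.83% = 0.8565
β_Norwood = 0.591 × 33.55% / 18.83% = 1.0530
β_Paxton = 0.177 × 28.52% / 18.83% = 0.2681
β_P = Σ w_i β_i = 0.25×0.2262 + 0.31×0.8565 + 0.14×1.0530 + 0.30×0.2681 = 0.5499
MRP = 10.7% − 2.5% = 8.20%
E(R_P) = R_f + β_P × MRP = 2.5% + 0.5499 × 8.2% = 7.01%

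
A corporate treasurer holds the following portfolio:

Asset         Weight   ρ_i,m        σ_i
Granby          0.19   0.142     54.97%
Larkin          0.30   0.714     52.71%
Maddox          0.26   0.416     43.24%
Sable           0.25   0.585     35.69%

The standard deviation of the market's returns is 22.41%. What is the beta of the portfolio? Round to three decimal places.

β_Granby = 0.142 × 54.97% / 22.41% = 0.3483
β_Larkin = 0.714 × 52.71% / 22.41% = 1.6794
β_Maddox = 0.416 × 43.24% / 22.41% = 0.8027
β_Sable = 0.585 × 35.69% / 22.41% = 0.9317
β_P = Σ w_i β_i = 0.19×0.3483 + 0.30×1.6794 + 0.26×0.8027 + 0.25×0.9317 = 1.0116

1.012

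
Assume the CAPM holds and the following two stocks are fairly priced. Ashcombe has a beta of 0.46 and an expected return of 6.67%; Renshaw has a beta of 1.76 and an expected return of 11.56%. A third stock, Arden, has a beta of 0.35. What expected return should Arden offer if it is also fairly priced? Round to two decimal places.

MRP (SML slope) = (11.56% − 6.67%) / (1.76 − 0.46) = 4.89% / 1.30 = 3.7615%
R_f (intercept) = 6.67% − 0.46 × 3.7615% = 4.9397%
E(R_Arden) = R_f + β × MRP = 4.9397% + 0.35 × 3.7615% = 6.26%

6.26%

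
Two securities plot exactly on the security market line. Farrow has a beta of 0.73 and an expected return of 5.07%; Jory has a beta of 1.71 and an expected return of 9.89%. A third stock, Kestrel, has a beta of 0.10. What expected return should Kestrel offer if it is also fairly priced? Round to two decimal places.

MRP (SML slope) = (9.89% − 5.07%) / (1.71 − 0.73) = 4.82% / 0.98 = 4.9184%
R_f (intercept) = 5.07% − 0.73 × 4.9184% = 1.4796%
E(R_Kestrel) = R_f + β × MRP = 1.4796% + 0.10 × 4.9184% = 1.97%

1.97%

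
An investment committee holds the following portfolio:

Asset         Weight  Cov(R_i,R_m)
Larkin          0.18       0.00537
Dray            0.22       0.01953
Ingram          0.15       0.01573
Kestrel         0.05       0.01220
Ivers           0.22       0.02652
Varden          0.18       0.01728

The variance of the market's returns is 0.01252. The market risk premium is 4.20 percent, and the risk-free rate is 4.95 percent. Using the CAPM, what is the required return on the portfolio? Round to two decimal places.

β_Larkin = 0.00537 / 0.01252 = 0.4289
β_Dray = 0.01953 / 0.01252 = 1.5599
β_Ingram = 0.01573 / 0.01252 = 1.2564
β_Kestrel = 0.01220 / 0.01252 = 0.9744
β_Ivers = 0.02652 / 0.01252 = 2.1182
β_Varden = 0.01728 / 0.01252 = 1.3802
β_P = Σ w_i β_i = 0.18×0.4289 + 0.22×1.5599 + 0.15×1.2564 + 0.05×0.9744 + 0.22×2.1182 + 0.18×1.3802 = 1.3720
E(R_P) = R_f + β_P × MRP = 4.95% + 1.3720 × 4.20% = 10.71%

10.71%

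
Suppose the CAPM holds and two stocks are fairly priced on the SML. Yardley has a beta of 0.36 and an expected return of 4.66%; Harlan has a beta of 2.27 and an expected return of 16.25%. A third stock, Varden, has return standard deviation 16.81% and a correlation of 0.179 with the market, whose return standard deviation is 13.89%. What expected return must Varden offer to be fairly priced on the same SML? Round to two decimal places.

MRP = (16.25% − 4.66%) / (2.27 − 0.36) = 6.0681%
R_f = 4.66% − 0.36 × 6.0681% = 2.4755%
β_Varden = ρ·σ_i/σ_m = 0.179 × 16.81 / 13.89 = 0.2166
E(R_Varden) = R_f + β × MRP = 2.4755% + 0.2166 × 6.0681% = 3.79%

3.79%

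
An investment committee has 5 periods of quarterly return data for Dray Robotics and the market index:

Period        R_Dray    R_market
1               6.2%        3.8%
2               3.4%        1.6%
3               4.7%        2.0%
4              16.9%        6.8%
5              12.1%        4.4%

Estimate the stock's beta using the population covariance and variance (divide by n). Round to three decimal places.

Mean R_i = (6.2 + 3.4 + 4.7 + 16.9 + 12.1) / 5 = 8.6600%
Mean R_m = (3.8 + 1.6 + 2.0 + 6.8 + 4.4) / 5 = 3.7200%
Σ(R_i − R̄_i)(R_m − R̄_m) = 45.4840  ⇒  Cov = 45.4840 / 5 = 9.0968
Σ(R_m − R̄_m)² = 17.4080  ⇒  Var(R_m) = 17.4080 / 5 = 3.4816
β = Cov / Var(R_m) = 9.0968 / 3.4816 = 2.6128

2.613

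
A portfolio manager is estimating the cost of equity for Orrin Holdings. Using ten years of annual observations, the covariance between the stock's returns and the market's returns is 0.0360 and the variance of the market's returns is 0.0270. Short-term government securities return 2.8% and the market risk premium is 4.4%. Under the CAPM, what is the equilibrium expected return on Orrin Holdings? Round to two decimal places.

8.67%

β = Cov(R_i, R_m) / Var(R_m) = 0.0360 / 0.0270 = 1.3333
E(R) = R_f + β × MRP = 2.8% + 1.3333 × 4.4% = 8.67%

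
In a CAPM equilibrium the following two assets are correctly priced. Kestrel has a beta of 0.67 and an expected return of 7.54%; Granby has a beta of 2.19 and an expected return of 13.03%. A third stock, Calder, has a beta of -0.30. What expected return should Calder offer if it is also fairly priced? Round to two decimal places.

MRP (SML slope) = (13.03% − 7.54%) / (2.19 − 0.67) = 5.49% / 1.52 = 3.6118%
R_f (intercept) = 7.54% − 0.67 × 3.6118% = 5.1201%
E(R_Calder) = R_f + β × MRP = 5.1201% + -0.30 × 3.6118% = 4.04%

4.04%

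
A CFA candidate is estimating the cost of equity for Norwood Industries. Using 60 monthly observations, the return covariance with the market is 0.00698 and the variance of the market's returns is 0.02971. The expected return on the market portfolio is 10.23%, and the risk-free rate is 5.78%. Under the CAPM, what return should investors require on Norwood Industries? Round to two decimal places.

6.83%

β = Cov(R_i, R_m) / Var(R_m) = 0.00698 / 0.02971 = 0.2349
MRP = 10.23% − 5.78% = 4.45%
E(R) = R_f + β × MRP = 5.78% + 0.2349 × 4.45% = 6.83%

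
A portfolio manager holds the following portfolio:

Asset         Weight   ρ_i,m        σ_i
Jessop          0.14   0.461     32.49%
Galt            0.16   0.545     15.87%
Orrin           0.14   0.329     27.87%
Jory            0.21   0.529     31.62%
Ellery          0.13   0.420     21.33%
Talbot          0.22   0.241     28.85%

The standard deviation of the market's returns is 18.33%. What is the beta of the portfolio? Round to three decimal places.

0.599

β_Jessop = 0.461 × 32.49% / 18.33% = 0.8171
β_Galt = 0.545 × 15.87% / 18.33% = 0.4719
β_Orrin = 0.329 × 27.87% / 18.33% = 0.5002
β_Jory = 0.529 × 31.62% / 18.33% = 0.9125
β_Ellery = 0.420 × 21.33% / 18.33% = 0.4887
β_Talbot = 0.241 × 28.85% / 18.33% = 0.3793
β_P = Σ w_i β_i = 0.14×0.8171 + 0.16×0.4719 + 0.14×0.5002 + 0.21×0.9125 + 0.13×0.4887 + 0.22×0.3793 = 0.5985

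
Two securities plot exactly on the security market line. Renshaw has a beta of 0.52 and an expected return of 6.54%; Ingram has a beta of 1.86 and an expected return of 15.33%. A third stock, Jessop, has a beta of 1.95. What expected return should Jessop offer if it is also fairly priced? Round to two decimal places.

MRP (SML slope) = (15.33% − 6.54%) / (1.86 − 0.52) = 8.79% / 1.34 = 6.5597%
R_f (intercept) = 6.54% − 0.52 × 6.5597% = 3.1290%
E(R_Jessop) = R_f + β × MRP = 3.1290% + 1.95 × 6.5597% = 15.92%

15.92%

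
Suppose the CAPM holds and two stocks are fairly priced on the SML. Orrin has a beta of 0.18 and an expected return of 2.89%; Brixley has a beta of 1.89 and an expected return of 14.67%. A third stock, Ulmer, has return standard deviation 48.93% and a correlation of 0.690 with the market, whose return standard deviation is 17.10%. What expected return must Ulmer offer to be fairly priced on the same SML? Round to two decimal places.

15.25%

MRP = (14.67% − 2.89%) / (1.89 − 0.18) = 6.8889%
R_f = 2.89% − 0.18 × 6.8889% = 1.6500%
β_Ulmer = ρ·σ_i/σ_m = 0.690 × 48.93 / 17.10 = 1.9744
E(R_Ulmer) = R_f + β × MRP = 1.6500% + 1.9744 × 6.8889% = 15.25%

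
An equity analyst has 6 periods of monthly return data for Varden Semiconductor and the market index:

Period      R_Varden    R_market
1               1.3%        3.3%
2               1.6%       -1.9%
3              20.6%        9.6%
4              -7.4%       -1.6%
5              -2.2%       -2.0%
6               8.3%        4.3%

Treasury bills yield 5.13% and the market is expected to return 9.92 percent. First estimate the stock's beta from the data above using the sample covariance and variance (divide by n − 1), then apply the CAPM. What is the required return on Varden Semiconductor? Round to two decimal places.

14.26%

Mean R_i = (1.3 + 1.6 + 20.6 − 7.4 − 2.2 + 8.3) / 6 = 3.7000%
Mean R_m = (3.3 − 1.9 + 9.6 − 1.6 − 2.0 + 4.3) / 6 = 1.9500%
Σ(R_i − R̄_i)(R_m − R̄_m) = 207.6500  ⇒  Cov = 207.6500 / 5 = 41.5300
Σ(R_m − R̄_m)² = 108.8950  ⇒  Var(R_m) = 108.8950 / 5 = 21.7790
β = Cov / Var(R_m) = 41.5300 / 21.7790 = 1.9069
MRP = 9.92% − 5.13% = 4.79%
E(R) = R_f + β × MRP = 5.13% + 1.9069 × 4.79% = 14.26%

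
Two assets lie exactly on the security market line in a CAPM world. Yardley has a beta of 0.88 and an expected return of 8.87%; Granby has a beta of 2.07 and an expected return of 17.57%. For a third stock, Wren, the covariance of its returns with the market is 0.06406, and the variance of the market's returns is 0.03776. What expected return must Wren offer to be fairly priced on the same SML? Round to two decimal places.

14.84%

MRP = (17.57% − 8.87%) / (2.07 − 0.88) = 7.3109%
R_f = 8.87% − 0.88 × 7.3109% = 2.4364%
β_Wren = Cov / Var(R_m) = 0.06406 / 0.03776 = 1.6965
E(R_Wren) = R_f + β × MRP = 2.4364% + 1.6965 × 7.3109% = 14.84%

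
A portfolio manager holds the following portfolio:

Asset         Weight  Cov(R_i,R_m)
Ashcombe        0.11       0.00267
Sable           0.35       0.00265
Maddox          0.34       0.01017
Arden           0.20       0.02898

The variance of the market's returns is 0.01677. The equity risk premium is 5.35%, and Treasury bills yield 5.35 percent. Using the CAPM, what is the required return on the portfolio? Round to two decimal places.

β_Ashcombe = 0.00267 / 0.01677 = 0.1592
β_Sable = 0.00265 / 0.01677 = 0.1580
β_Maddox = 0.01017 / 0.01677 = 0.6064
β_Arden = 0.02898 / 0.01677 = 1.7281
β_P = Σ w_i β_i = 0.11×0.1592 + 0.35×0.1580 + 0.34×0.6064 + 0.20×1.7281 = 0.6246
E(R_P) = R_f + β_P × MRP = 5.35% + 0.6246 × 5.35% = 8.69%

8.69%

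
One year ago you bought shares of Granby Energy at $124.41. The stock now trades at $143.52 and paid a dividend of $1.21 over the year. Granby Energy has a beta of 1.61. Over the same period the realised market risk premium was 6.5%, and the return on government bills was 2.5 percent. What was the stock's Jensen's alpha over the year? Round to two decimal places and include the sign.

+3.37%

Realised HPR = (P1 + D1 − P0) / P0 = (143.52 + 1.21 − 124.41) / 124.41 = 20.32 / 124.41 = 16.3331%
CAPM required = R_f + β·MRP = 2.5% + 1.61 × 6.5% = 12.9650%
α = realised − required = 16.3331% − 12.9650% = +3.37%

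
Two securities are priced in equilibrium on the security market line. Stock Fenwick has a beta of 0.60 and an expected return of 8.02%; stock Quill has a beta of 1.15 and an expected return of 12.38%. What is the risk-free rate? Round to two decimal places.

Both satisfy E(R) = R_f + β·MRP, so the slope of the SML is
MRP = (12.38% − 8.02%) / (1.15 − 0.60) = 4.36% / 0.55 = 7.9273%
R_f = E(R_Fenwick) − β_Fenwick·MRP = 8.02% − 0.60 × 7.9273% = 3.2636%

3.26%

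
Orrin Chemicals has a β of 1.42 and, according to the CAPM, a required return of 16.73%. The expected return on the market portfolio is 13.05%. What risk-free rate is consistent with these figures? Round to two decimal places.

E(R) = R_f + β(E(R_m) − R_f) = R_f(1 − β) + β·E(R_m)
16.73% = R_f × (1 − 1.42) + 1.42 × 13.05%
16.73% = R_f × -0.42 + 18.5310%
R_f = (16.73% − 18.5310%) / -0.42 = 4.29%

4.29%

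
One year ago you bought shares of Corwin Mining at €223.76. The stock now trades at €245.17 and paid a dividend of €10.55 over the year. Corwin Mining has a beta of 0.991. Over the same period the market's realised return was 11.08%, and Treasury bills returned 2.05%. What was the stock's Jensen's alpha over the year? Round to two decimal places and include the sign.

+3.28%

Realised HPR = (P1 + D1 − P0) / P0 = (245.17 + 10.55 − 223.76) / 223.76 = 31.96 / 223.76 = 14.2832%
MRP = 11.08% − 2.05% = 9.03%
CAPM required = R_f + β·MRP = 2.05% + 0.991 × 9.03% = 10.99873%
α = realised − required = 14.2832% − 10.99873% = +3.28%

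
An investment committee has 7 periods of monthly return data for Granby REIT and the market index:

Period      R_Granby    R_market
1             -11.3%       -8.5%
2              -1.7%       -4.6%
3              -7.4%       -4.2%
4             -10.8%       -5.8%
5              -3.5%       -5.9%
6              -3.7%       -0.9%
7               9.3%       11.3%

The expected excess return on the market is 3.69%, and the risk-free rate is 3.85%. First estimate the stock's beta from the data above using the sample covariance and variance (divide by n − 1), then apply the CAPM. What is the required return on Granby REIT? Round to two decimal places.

7.41%

Mean R_i = (-11.3 − 1.7 − 7.4 − 10.8 − 3.5 − 3.7 + 9.3) / 7 = -4.1571%
Mean R_m = (-8.5 − 4.6 − 4.2 − 5.8 − 5.9 − 0.9 + 11.3) / 7 = -2.6571%
Σ(R_i − R̄_i)(R_m − R̄_m) = 249.3371  ⇒  Cov = 249.3371 / 6 = 41.5562
Σ(R_m − R̄_m)² = 258.5771  ⇒  Var(R_m) = 258.5771 / 6 = 43.0962
β = Cov / Var(R_m) = 41.5562 / 43.0962 = 0.9643
E(R) = R_f + β × MRP = 3.85% + 0.9643 × 3.69% = 7.41%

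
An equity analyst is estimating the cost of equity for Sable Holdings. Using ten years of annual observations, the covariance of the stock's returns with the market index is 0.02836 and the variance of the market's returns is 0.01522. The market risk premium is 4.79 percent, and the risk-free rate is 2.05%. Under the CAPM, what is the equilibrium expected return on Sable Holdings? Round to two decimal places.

β = Cov(R_i, R_m) / Var(R_m) = 0.02836 / 0.01522 = 1.8633
E(R) = R_f + β × MRP = 2.05% + 1.8633 × 4.79% = 10.98%

10.98%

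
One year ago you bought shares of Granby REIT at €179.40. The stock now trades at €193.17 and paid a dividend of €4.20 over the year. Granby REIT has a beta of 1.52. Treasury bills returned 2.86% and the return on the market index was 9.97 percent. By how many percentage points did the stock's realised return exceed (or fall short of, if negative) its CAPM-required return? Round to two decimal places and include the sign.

-3.65%

Realised HPR = (P1 + D1 − P0) / P0 = (193.17 + 4.20 − 179.40) / 179.40 = 17.97 / 179.40 = 10.0167%
MRP = 9.97% − 2.86% = 7.11%
CAPM required = R_f + β·MRP = 2.86% + 1.52 × 7.11% = 13.6672%
α = realised − required = 10.0167% − 13.6672% = -3.65%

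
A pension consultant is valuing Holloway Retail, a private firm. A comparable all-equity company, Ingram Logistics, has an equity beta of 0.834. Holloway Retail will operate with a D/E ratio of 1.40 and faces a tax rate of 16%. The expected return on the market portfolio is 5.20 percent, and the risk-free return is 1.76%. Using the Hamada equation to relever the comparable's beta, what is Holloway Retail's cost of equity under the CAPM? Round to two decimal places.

8.00%

β_L = β_U × [1 + (1 − t)(D/E)] = 0.834 × [1 + (1 − 0.16) × 1.40]
    = 0.834 × [1 + 0.84 × 1.40] = 0.834 × 2.1760 = 1.8148
MRP = 5.20% − 1.76% = 3.44%
E(R) = R_f + β_L × MRP = 1.76% + 1.8148 × 3.44% = 8.00%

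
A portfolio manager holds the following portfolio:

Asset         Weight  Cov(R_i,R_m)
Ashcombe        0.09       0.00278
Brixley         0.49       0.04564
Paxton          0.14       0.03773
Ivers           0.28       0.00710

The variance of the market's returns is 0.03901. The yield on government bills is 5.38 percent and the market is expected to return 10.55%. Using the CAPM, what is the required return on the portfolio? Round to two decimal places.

9.34%

β_Ashcombe = 0.00278 / 0.03901 = 0.0713
β_Brixley = 0.04564 / 0.03901 = 1.1700
β_Paxton = 0.03773 / 0.03901 = 0.9672
β_Ivers = 0.00710 / 0.03901 = 0.1820
β_P = Σ w_i β_i = 0.09×0.0713 + 0.49×1.1700 + 0.14×0.9672 + 0.28×0.1820 = 0.7661
MRP = 10.55% − 5.38% = 5.17%
E(R_P) = R_f + β_P × MRP = 5.38% + 0.7661 × 5.17% = 9.34%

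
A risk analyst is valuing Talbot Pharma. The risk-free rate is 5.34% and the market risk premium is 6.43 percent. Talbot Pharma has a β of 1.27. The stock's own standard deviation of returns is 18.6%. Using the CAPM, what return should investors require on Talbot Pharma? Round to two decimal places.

13.51%

E(R) = R_f + β × MRP = 5.34% + 1.27 × 6.43% = 13.51%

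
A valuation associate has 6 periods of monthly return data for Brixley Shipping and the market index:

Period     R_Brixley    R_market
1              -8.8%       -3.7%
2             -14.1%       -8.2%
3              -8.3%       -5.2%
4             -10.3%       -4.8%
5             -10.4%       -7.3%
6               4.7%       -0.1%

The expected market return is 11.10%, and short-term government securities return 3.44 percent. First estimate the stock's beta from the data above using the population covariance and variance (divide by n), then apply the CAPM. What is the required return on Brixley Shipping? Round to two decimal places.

19.37%

Mean R_i = (-8.8 − 14.1 − 8.3 − 10.3 − 10.4 + 4.7) / 6 = -7.8667%
Mean R_m = (-3.7 − 8.2 − 5.2 − 4.8 − 7.3 − 0.1) / 6 = -4.8833%
Σ(R_i − R̄_i)(R_m − R̄_m) = 85.7367  ⇒  Cov = 85.7367 / 6 = 14.2895
Σ(R_m − R̄_m)² = 41.2283  ⇒  Var(R_m) = 41.2283 / 6 = 6.8714
β = Cov / Var(R_m) = 14.2895 / 6.8714 = 2.0796
MRP = 11.10% − 3.44% = 7.66%
E(R) = R_f + β × MRP = 3.44% + 2.0796 × 7.66% = 19.37%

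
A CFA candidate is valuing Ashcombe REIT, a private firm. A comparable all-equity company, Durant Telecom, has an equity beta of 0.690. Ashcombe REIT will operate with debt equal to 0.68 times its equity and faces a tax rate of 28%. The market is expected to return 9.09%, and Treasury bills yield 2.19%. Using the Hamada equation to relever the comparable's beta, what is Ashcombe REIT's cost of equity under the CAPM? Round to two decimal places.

β_L = β_U × [1 + (1 − t)(D/E)] = 0.690 × [1 + (1 − 0.28) × 0.68]
    = 0.690 × [1 + 0.72 × 0.68] = 0.690 × 1.4896 = 1.0278
MRP = 9.09% − 2.19% = 6.90%
E(R) = R_f + β_L × MRP = 2.19% + 1.0278 × 6.90% = 9.28%

9.28%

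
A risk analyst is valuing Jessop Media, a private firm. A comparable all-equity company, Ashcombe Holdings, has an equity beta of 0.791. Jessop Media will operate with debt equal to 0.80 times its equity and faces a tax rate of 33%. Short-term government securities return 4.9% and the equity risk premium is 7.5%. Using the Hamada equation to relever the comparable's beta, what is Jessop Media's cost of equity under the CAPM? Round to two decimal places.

β_L = β_U × [1 + (1 − t)(D/E)] = 0.791 × [1 + (1 − 0.33) × 0.80]
    = 0.791 × [1 + 0.67 × 0.80] = 0.791 × 1.5360 = 1.2150
E(R) = R_f + β_L × MRP = 4.9% + 1.2150 × 7.5% = 14.01%

14.01%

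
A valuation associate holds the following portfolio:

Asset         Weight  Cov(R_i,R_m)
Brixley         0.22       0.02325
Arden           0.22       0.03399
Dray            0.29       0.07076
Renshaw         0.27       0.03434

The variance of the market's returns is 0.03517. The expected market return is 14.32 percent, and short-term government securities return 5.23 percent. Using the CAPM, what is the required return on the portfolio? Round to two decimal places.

β_Brixley = 0.02325 / 0.03517 = 0.6611
β_Arden = 0.03399 / 0.03517 = 0.9664
β_Dray = 0.07076 / 0.03517 = 2.0119
β_Renshaw = 0.03434 / 0.03517 = 0.9764
β_P = Σ w_i β_i = 0.22×0.6611 + 0.22×0.9664 + 0.29×2.0119 + 0.27×0.9764 = 1.2051
MRP = 14.32% − 5.23% = 9.09%
E(R_P) = R_f + β_P × MRP = 5.23% + 1.2051 × 9.09% = 16.18%

16.18%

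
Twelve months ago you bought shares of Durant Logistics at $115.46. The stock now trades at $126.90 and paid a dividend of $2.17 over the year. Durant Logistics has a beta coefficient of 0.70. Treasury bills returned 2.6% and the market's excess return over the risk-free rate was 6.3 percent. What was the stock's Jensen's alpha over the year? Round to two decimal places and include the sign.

Realised HPR = (P1 + D1 − P0) / P0 = (126.90 + 2.17 − 115.46) / 115.46 = 13.61 / 115.46 = 11.7876%
CAPM required = R_f + β·MRP = 2.6% + 0.70 × 6.3% = 7.0100%
α = realised − required = 11.7876% − 7.0100% = +4.78%

+4.78%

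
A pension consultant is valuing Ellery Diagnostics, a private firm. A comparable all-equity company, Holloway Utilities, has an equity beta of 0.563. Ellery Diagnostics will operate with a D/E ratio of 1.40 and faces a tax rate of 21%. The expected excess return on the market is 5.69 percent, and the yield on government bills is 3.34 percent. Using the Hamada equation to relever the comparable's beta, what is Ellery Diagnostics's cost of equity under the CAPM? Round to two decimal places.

β_L = β_U × [1 + (1 − t)(D/E)] = 0.563 × [1 + (1 − 0.21) × 1.40]
    = 0.563 × [1 + 0.79 × 1.40] = 0.563 × 2.1060 = 1.1857
E(R) = R_f + β_L × MRP = 3.34% + 1.1857 × 5.69% = 10.09%

10.09%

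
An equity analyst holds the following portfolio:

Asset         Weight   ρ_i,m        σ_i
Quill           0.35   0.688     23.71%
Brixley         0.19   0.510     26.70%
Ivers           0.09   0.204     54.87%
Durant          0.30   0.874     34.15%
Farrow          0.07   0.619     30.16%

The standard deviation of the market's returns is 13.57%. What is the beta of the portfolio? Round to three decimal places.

1.442

β_Quill = 0.688 × 23.71% / 13.57% = 1.2021
β_Brixley = 0.510 × 26.70% / 13.57% = 1.0035
β_Ivers = 0.204 × 54.87% / 13.57% = 0.8249
β_Durant = 0.874 × 34.15% / 13.57% = 2.1995
β_Farrow = 0.619 × 30.16% / 13.57% = 1.3758
β_P = Σ w_i β_i = 0.35×1.2021 + 0.19×1.0035 + 0.09×0.8249 + 0.30×2.1995 + 0.07×1.3758 = 1.4418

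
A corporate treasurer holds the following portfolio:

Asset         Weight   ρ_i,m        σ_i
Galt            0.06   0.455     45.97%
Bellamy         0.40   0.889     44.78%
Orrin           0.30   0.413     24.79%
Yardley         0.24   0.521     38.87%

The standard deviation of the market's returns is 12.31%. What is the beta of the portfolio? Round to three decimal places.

β_Galt = 0.455 × 45.97% / 12.31% = 1.6991
β_Bellamy = 0.889 × 44.78% / 12.31% = 3.2339
β_Orrin = 0.413 × 24.79% / 12.31% = 0.8317
β_Yardley = 0.521 × 38.87% / 12.31% = 1.6451
β_P = Σ w_i β_i = 0.06×1.6991 + 0.40×3.2339 + 0.30×0.8317 + 0.24×1.6451 = 2.0398

2.040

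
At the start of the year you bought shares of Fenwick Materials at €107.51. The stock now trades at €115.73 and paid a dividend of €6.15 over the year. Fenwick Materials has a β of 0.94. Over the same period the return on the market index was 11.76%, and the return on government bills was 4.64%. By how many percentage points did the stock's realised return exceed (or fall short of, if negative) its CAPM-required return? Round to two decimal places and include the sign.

+2.03%

Realised HPR = (P1 + D1 − P0) / P0 = (115.73 + 6.15 − 107.51) / 107.51 = 14.37 / 107.51 = 13.3662%
MRP = 11.76% − 4.64% = 7.12%
CAPM required = R_f + β·MRP = 4.64% + 0.94 × 7.12% = 11.3328%
α = realised − required = 13.3662% − 11.3328% = +2.03%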